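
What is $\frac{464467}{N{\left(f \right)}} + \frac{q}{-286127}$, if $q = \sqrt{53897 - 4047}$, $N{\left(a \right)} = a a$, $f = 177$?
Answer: $\frac{464467}{31329} - \frac{5 \sqrt{1994}}{286127} \approx 14.825$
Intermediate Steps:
$N{\left(a \right)} = a^{2}$
$q = 5 \sqrt{1994}$ ($q = \sqrt{49850} = 5 \sqrt{1994} \approx 223.27$)
$\frac{464467}{N{\left(f \right)}} + \frac{q}{-286127} = \frac{464467}{177^{2}} + \frac{5 \sqrt{1994}}{-286127} = \frac{464467}{31329} + 5 \sqrt{1994} \left(- \frac{1}{286127}\right) = 464467 \cdot \frac{1}{31329} - \frac{5 \sqrt{1994}}{286127} = \frac{464467}{31329} - \frac{5 \sqrt{1994}}{286127}$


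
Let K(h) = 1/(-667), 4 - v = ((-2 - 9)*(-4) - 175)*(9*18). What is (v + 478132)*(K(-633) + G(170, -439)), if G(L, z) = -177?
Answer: -58954205480/667 ≈ -8.8387e+7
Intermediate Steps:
v = 21226 (v = 4 - ((-2 - 9)*(-4) - 175)*9*18 = 4 - (-11*(-4) - 175)*162 = 4 - (44 - 175)*162 = 4 - (-131)*162 = 4 - 1*(-21222) = 4 + 21222 = 21226)
K(h) = -1/667
(v + 478132)*(K(-633) + G(170, -439)) = (21226 + 478132)*(-1/667 - 177) = 499358*(-118060/667) = -58954205480/667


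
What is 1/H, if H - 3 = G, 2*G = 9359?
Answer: 2/9365 ≈ 0.00021356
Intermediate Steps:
G = 9359/2 (G = (1/2)*9359 = 9359/2 ≈ 4679.5)
H = 9365/2 (H = 3 + 9359/2 = 9365/2 ≈ 4682.5)
1/H = 1/(9365/2) = 2/9365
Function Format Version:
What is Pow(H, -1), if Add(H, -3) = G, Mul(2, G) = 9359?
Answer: Rational(2, 9365) ≈ 0.00021356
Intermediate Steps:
G = Rational(9359, 2) (G = Mul(Rational(1, 2), 9359) = Rational(9359, 2) ≈ 4679.5)
H = Rational(9365, 2) (H = Add(3, Rational(9359, 2)) = Rational(9365, 2) ≈ 4682.5)
Pow(H, -1) = Pow(Rational(9365, 2), -1) = Rational(2, 9365)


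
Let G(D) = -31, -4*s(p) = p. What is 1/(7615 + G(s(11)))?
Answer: 1/7584 ≈ 0.00013186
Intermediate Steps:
s(p) = -p/4
1/(7615 + G(s(11))) = 1/(7615 - 31) = 1/7584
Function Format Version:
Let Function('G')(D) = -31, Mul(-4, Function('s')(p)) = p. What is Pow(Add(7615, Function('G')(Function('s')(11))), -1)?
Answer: Rational(1, 7584) ≈ 0.00013186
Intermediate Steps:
Function('s')(p) = Mul(Rational(-1, 4), p)
Pow(Add(7615, Function('G')(Function('s')(11))), -1) = Pow(Add(7615, -31), -1) = Pow(7584, -1) = Rational(1, 7584)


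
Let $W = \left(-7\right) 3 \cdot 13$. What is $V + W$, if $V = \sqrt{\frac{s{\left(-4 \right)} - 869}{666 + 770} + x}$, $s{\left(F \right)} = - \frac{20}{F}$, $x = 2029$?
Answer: $-273 + \frac{\sqrt{261422005}}{359} \approx -227.96$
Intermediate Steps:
$W = -273$ ($W = \left(-21\right) 13 = -273$)
$V = \frac{\sqrt{261422005}}{359}$ ($V = \sqrt{\frac{- \frac{20}{-4} - 869}{666 + 770} + 2029} = \sqrt{\frac{\left(-20\right) \left(- \frac{1}{4}\right) - 869}{1436} + 2029} = \sqrt{\left(5 - 869\right) \frac{1}{1436} + 2029} = \sqrt{\left(-864\right) \frac{1}{1436} + 2029} = \sqrt{- \frac{216}{359} + 2029} = \sqrt{\frac{728195}{359}} = \frac{\sqrt{261422005}}{359} \approx 45.038$)
$V + W = \frac{\sqrt{261422005}}{359} - 273 = -273 + \frac{\sqrt{261422005}}{359}$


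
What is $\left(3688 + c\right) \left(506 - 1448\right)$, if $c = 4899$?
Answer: $-8088954$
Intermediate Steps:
$\left(3688 + c\right) \left(506 - 1448\right) = \left(3688 + 4899\right) \left(506 - 1448\right) = 8587 \left(-942\right) = -8088954$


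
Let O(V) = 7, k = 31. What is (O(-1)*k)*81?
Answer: 17577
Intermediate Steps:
(O(-1)*k)*81 = (7*31)*81 = 217*81 = 17577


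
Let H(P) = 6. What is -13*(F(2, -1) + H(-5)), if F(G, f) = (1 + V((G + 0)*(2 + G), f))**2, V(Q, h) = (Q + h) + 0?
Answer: -910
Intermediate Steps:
V(Q, h) = Q + h
F(G, f) = (1 + f + G*(2 + G))**2 (F(G, f) = (1 + ((G + 0)*(2 + G) + f))**2 = (1 + (G*(2 + G) + f))**2 = (1 + (f + G*(2 + G)))**2 = (1 + f + G*(2 + G))**2)
-13*(F(2, -1) + H(-5)) = -13*((1 - 1 + 2*(2 + 2))**2 + 6) = -13*((1 - 1 + 2*4)**2 + 6) = -13*((1 - 1 + 8)**2 + 6) = -13*(8**2 + 6) = -13*(64 + 6) = -13*70 = -910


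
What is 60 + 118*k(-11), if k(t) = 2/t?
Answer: 424/11 ≈ 38.545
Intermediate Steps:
60 + 118*k(-11) = 60 + 118*(2/(-11)) = 60 + 118*(2*(-1/11)) = 60 + 118*(-2/11) = 60 - 236/11 = 424/11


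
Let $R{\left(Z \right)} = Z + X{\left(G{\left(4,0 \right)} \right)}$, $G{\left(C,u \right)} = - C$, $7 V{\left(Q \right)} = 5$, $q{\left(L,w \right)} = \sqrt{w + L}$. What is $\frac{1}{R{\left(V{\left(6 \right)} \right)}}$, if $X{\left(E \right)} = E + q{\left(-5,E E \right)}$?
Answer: $\frac{161}{10} + \frac{49 \sqrt{11}}{10} \approx 32.351$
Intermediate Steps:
$q{\left(L,w \right)} = \sqrt{L + w}$
$V{\left(Q \right)} = \frac{5}{7}$ ($V{\left(Q \right)} = \frac{1}{7} \cdot 5 = \frac{5}{7}$)
$X{\left(E \right)} = E + \sqrt{-5 + E^{2}}$ ($X{\left(E \right)} = E + \sqrt{-5 + E E} = E + \sqrt{-5 + E^{2}}$)
$R{\left(Z \right)} = -4 + Z + \sqrt{11}$ ($R{\left(Z \right)} = Z + \left(\left(-1\right) 4 + \sqrt{-5 + \left(\left(-1\right) 4\right)^{2}}\right) = Z - \left(4 - \sqrt{-5 + \left(-4\right)^{2}}\right) = Z - \left(4 - \sqrt{-5 + 16}\right) = Z - \left(4 - \sqrt{11}\right) = -4 + Z + \sqrt{11}$)
$\frac{1}{R{\left(V{\left(6 \right)} \right)}} = \frac{1}{-4 + \frac{5}{7} + \sqrt{11}} = \frac{1}{- \frac{23}{7} + \sqrt{11}}$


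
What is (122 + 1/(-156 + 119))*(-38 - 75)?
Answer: -509969/37 ≈ -13783.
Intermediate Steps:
(122 + 1/(-156 + 119))*(-38 - 75) = (122 + 1/(-37))*(-113) = (122 - 1/37)*(-113) = (4513/37)*(-113) = -509969/37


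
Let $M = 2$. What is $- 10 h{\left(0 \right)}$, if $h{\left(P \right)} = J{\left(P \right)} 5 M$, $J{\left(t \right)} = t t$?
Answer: $0$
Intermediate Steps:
$J{\left(t \right)} = t^{2}$
$h{\left(P \right)} = 10 P^{2}$ ($h{\left(P \right)} = P^{2} \cdot 5 \cdot 2 = 5 P^{2} \cdot 2 = 10 P^{2}$)
$- 10 h{\left(0 \right)} = - 10 \cdot 10 \cdot 0^{2} = - 10 \cdot 10 \cdot 0 = \left(-10\right) 0 = 0$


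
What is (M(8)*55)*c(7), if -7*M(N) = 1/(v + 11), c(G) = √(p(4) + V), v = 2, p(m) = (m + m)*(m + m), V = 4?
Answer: -110*√17/91 ≈ -4.9840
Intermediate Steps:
p(m) = 4*m² (p(m) = (2*m)*(2*m) = 4*m²)
c(G) = 2*√17 (c(G) = √(4*4² + 4) = √(4*16 + 4) = √(64 + 4) = √68 = 2*√17)
M(N) = -1/91 (M(N) = -1/(7*(2 + 11)) = -⅐/13 = -⅐*1/13 = -1/91)
(M(8)*55)*c(7) = (-1/91*55)*(2*√17) = -110*√17/91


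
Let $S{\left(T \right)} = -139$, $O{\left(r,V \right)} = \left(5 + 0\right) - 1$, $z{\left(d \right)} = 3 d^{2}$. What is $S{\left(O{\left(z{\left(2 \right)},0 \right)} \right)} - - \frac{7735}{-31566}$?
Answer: $- \frac{4395409}{31566} \approx -139.25$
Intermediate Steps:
$O{\left(r,V \right)} = 4$ ($O{\left(r,V \right)} = 5 - 1 = 4$)
$S{\left(O{\left(z{\left(2 \right)},0 \right)} \right)} - - \frac{7735}{-31566} = -139 - - \frac{7735}{-31566} = -139 - \left(-7735\right) \left(- \frac{1}{31566}\right) = -139 - \frac{7735}{31566} = - \frac{4395409}{31566}$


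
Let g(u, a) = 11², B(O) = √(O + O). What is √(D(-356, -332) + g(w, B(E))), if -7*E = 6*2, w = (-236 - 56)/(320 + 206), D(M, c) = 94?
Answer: √215 ≈ 14.663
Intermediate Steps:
w = -146/263 (w = -292/526 = -292*1/526 = -146/263 ≈ -0.55513)
E = -12/7 (E = -6*2/7 = -⅐*12 = -12/7 ≈ -1.7143)
B(O) = √2*√O (B(O) = √(2*O) = √2*√O)
g(u, a) = 121
√(D(-356, -332) + g(w, B(E))) = √(94 + 121) = √215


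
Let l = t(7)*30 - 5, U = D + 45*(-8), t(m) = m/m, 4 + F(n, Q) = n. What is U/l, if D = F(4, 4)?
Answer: -72/5 ≈ -14.400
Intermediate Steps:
F(n, Q) = -4 + n
D = 0 (D = -4 + 4 = 0)
t(m) = 1
U = -360 (U = 0 + 45*(-8) = 0 - 360 = -360)
l = 25 (l = 1*30 - 5 = 30 - 5 = 25)
U/l = -360/25 = -360*1/25 = -72/5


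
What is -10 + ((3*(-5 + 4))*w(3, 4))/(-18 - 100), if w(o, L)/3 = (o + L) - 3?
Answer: -572/59 ≈ -9.6949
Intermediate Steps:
w(o, L) = -9 + 3*L + 3*o (w(o, L) = 3*((o + L) - 3) = 3*((L + o) - 3) = 3*(-3 + L + o) = -9 + 3*L + 3*o)
-10 + ((3*(-5 + 4))*w(3, 4))/(-18 - 100) = -10 + ((3*(-5 + 4))*(-9 + 3*4 + 3*3))/(-18 - 100) = -10 + ((3*(-1))*(-9 + 12 + 9))/(-118) = -10 - (-3)*12/118 = -10 - 1/118*(-36) = -10 + 18/59 = -572/59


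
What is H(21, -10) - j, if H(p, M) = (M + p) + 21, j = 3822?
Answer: -3790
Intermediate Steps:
H(p, M) = 21 + M + p
H(21, -10) - j = (21 - 10 + 21) - 1*3822 = 32 - 3822 = -3790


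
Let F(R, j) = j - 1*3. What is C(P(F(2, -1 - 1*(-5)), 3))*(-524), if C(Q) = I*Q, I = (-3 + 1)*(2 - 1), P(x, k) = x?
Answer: 1048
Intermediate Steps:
F(R, j) = -3 + j (F(R, j) = j - 3 = -3 + j)
I = -2 (I = -2*1 = -2)
C(Q) = -2*Q
C(P(F(2, -1 - 1*(-5)), 3))*(-524) = -2*(-3 + (-1 - 1*(-5)))*(-524) = -2*(-3 + (-1 + 5))*(-524) = -2*(-3 + 4)*(-524) = -2*1*(-524) = -2*(-524) = 1048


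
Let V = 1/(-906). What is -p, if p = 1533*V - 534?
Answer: 161779/302 ≈ 535.69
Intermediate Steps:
V = -1/906 ≈ -0.0011038
p = -161779/302 (p = 1533*(-1/906) - 534 = -511/302 - 534 = -161779/302 ≈ -535.69)
-p = -1*(-161779/302) = 161779/302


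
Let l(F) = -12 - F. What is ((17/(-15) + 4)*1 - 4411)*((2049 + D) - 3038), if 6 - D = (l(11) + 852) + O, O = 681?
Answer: 54947382/5 ≈ 1.0989e+7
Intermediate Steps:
D = -1504 (D = 6 - (((-12 - 1*11) + 852) + 681) = 6 - (((-12 - 11) + 852) + 681) = 6 - ((-23 + 852) + 681) = 6 - (829 + 681) = 6 - 1*1510 = 6 - 1510 = -1504)
((17/(-15) + 4)*1 - 4411)*((2049 + D) - 3038) = ((17/(-15) + 4)*1 - 4411)*((2049 - 1504) - 3038) = ((17*(-1/15) + 4)*1 - 4411)*(545 - 3038) = ((-17/15 + 4)*1 - 4411)*(-2493) = ((43/15)*1 - 4411)*(-2493) = (43/15 - 4411)*(-2493) = -66122/15*(-2493) = 54947382/5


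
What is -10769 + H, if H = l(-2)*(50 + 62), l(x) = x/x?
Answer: -10657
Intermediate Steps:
l(x) = 1
H = 112 (H = 1*(50 + 62) = 1*112 = 112)
-10769 + H = -10769 + 112 = -10657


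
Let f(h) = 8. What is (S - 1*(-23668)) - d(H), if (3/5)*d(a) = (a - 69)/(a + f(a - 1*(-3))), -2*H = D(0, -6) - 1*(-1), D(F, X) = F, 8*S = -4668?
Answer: 415799/18 ≈ 23100.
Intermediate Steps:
S = -1167/2 (S = (⅛)*(-4668) = -1167/2 ≈ -583.50)
H = -½ (H = -(0 - 1*(-1))/2 = -(0 + 1)/2 = -½*1 = -½ ≈ -0.50000)
d(a) = 5*(-69 + a)/(3*(8 + a)) (d(a) = 5*((a - 69)/(a + 8))/3 = 5*((-69 + a)/(8 + a))/3 = 5*(-69 + a)/(3*(8 + a)))
(S - 1*(-23668)) - d(H) = (-1167/2 - 1*(-23668)) - 5*(-69 - ½)/(3*(8 - ½)) = (-1167/2 + 23668) - 5*(-139)/(3*15/2*2) = 46169/2 - 5*2*(-139)/(3*15*2) = 46169/2 - 1*(-139/9) = 46169/2 + 139/9 = 415799/18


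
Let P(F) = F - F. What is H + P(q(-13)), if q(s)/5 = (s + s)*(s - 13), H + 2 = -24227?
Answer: -24229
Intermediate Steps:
H = -24229 (H = -2 - 24227 = -24229)
q(s) = 10*s*(-13 + s) (q(s) = 5*((s + s)*(s - 13)) = 5*((2*s)*(-13 + s)) = 5*(2*s*(-13 + s)) = 10*s*(-13 + s))
P(F) = 0
H + P(q(-13)) = -24229 + 0 = -24229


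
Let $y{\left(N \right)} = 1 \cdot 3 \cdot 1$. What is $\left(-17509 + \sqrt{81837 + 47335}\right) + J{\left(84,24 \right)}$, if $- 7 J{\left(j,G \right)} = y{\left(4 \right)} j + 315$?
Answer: $-17590 + 2 \sqrt{32293} \approx -17231.0$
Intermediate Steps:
$y{\left(N \right)} = 3$ ($y{\left(N \right)} = 3 \cdot 1 = 3$)
$J{\left(j,G \right)} = -45 - \frac{3 j}{7}$ ($J{\left(j,G \right)} = - \frac{3 j + 315}{7} = - \frac{315 + 3 j}{7} = -45 - \frac{3 j}{7}$)
$\left(-17509 + \sqrt{81837 + 47335}\right) + J{\left(84,24 \right)} = \left(-17509 + \sqrt{81837 + 47335}\right) - 81 = \left(-17509 + \sqrt{129172}\right) - 81 = \left(-17509 + 2 \sqrt{32293}\right) - 81 = -17590 + 2 \sqrt{32293}$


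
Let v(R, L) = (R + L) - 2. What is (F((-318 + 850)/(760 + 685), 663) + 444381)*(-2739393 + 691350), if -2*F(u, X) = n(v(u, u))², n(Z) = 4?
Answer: -910095012039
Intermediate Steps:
v(R, L) = -2 + L + R (v(R, L) = (L + R) - 2 = -2 + L + R)
F(u, X) = -8 (F(u, X) = -½*4² = -½*16 = -8)
(F((-318 + 850)/(760 + 685), 663) + 444381)*(-2739393 + 691350) = (-8 + 444381)*(-2739393 + 691350) = 444373*(-2048043) = -910095012039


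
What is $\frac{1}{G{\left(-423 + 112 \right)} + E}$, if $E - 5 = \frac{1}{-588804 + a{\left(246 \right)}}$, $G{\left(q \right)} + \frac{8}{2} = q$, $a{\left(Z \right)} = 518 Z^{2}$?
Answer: $- \frac{30758484}{9535130039} \approx -0.0032258$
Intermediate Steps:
$G{\left(q \right)} = -4 + q$
$E = \frac{153792421}{30758484}$ ($E = 5 + \frac{1}{-588804 + 518 \cdot 246^{2}} = 5 + \frac{1}{-588804 + 518 \cdot 60516} = 5 + \frac{1}{-588804 + 31347288} = 5 + \frac{1}{30758484} = \frac{153792421}{30758484} \approx 5.0$)
$\frac{1}{G{\left(-423 + 112 \right)} + E} = \frac{1}{\left(-4 + \left(-423 + 112\right)\right) + \frac{153792421}{30758484}} = \frac{1}{\left(-4 - 311\right) + \frac{153792421}{30758484}} = \frac{1}{-315 + \frac{153792421}{30758484}} = \frac{1}{- \frac{9535130039}{30758484}} = - \frac{30758484}{9535130039}$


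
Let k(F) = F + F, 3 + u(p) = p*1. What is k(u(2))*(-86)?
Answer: 172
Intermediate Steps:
u(p) = -3 + p (u(p) = -3 + p*1 = -3 + p)
k(F) = 2*F
k(u(2))*(-86) = (2*(-3 + 2))*(-86) = (2*(-1))*(-86) = -2*(-86) = 172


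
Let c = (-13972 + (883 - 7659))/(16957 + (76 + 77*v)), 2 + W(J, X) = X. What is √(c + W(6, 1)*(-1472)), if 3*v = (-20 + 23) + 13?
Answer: 2*√1006966027757/52331 ≈ 38.351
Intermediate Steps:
W(J, X) = -2 + X
v = 16/3 (v = ((-20 + 23) + 13)/3 = (3 + 13)/3 = (⅓)*16 = 16/3 ≈ 5.3333)
c = -62244/52331 (c = (-13972 + (883 - 7659))/(16957 + (76 + 77*(16/3))) = (-13972 - 6776)/(16957 + (76 + 1232/3)) = -20748/(16957 + 1460/3) = -20748/52331/3 = -20748*3/52331 = -62244/52331 ≈ -1.1894)
√(c + W(6, 1)*(-1472)) = √(-62244/52331 + (-2 + 1)*(-1472)) = √(-62244/52331 - 1*(-1472)) = √(-62244/52331 + 1472) = √(76968988/52331) = 2*√1006966027757/52331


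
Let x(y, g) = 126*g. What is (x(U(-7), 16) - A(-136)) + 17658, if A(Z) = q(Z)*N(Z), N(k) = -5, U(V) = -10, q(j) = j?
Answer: 18994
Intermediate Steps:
A(Z) = -5*Z (A(Z) = Z*(-5) = -5*Z)
(x(U(-7), 16) - A(-136)) + 17658 = (126*16 - (-5)*(-136)) + 17658 = (2016 - 1*680) + 17658 = (2016 - 680) + 17658 = 1336 + 17658 = 18994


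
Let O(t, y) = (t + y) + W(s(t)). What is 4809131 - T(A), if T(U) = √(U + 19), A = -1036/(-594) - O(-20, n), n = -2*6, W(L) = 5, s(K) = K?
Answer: 4809131 - 2*√116985/99 ≈ 4.8091e+6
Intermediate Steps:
n = -12
O(t, y) = 5 + t + y (O(t, y) = (t + y) + 5 = 5 + t + y)
A = 8537/297 (A = -1036/(-594) - (5 - 20 - 12) = -1036*(-1/594) - 1*(-27) = 518/297 + 27 = 8537/297 ≈ 28.744)
T(U) = √(19 + U)
4809131 - T(A) = 4809131 - √(19 + 8537/297) = 4809131 - √(14180/297) = 4809131 - 2*√116985/99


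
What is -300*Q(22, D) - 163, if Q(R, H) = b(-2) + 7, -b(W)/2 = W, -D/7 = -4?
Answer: -3463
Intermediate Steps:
D = 28 (D = -7*(-4) = 28)
b(W) = -2*W
Q(R, H) = 11 (Q(R, H) = -2*(-2) + 7 = 4 + 7 = 11)
-300*Q(22, D) - 163 = -300*11 - 163 = -3300 - 163 = -3463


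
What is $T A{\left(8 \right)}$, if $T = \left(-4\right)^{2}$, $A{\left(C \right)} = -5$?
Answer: $-80$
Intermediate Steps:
$T = 16$
$T A{\left(8 \right)} = 16 \left(-5\right) = -80$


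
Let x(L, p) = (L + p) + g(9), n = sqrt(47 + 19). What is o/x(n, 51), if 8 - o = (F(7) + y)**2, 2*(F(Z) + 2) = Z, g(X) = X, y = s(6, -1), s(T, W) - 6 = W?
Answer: -685/1178 + 137*sqrt(66)/14136 ≈ -0.50276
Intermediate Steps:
s(T, W) = 6 + W
y = 5 (y = 6 - 1 = 5)
n = sqrt(66) ≈ 8.1240
F(Z) = -2 + Z/2
o = -137/4 (o = 8 - ((-2 + (1/2)*7) + 5)**2 = 8 - ((-2 + 7/2) + 5)**2 = 8 - (3/2 + 5)**2 = 8 - (13/2)**2 = 8 - 1*169/4 = 8 - 169/4 = -137/4 ≈ -34.250)
x(L, p) = 9 + L + p (x(L, p) = (L + p) + 9 = 9 + L + p)
o/x(n, 51) = -137/(4*(9 + sqrt(66) + 51)) = -137/(4*(60 + sqrt(66)))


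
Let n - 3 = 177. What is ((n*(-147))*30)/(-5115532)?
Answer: 198450/1278883 ≈ 0.15517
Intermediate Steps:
n = 180 (n = 3 + 177 = 180)
((n*(-147))*30)/(-5115532) = ((180*(-147))*30)/(-5115532) = -26460*30*(-1/5115532) = -793800*(-1/5115532) = 198450/1278883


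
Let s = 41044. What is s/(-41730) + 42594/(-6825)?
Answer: -5275828/730275 ≈ -7.2244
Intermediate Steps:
s/(-41730) + 42594/(-6825) = 41044/(-41730) + 42594/(-6825) = 41044*(-1/41730) + 42594*(-1/6825) = -20522/20865 - 14198/2275 = -5275828/730275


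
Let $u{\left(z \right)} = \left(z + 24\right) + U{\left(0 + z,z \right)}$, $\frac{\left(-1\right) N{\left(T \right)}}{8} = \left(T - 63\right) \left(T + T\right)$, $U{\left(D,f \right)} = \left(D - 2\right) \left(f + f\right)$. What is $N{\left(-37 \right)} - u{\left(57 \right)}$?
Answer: $-65551$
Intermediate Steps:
$U{\left(D,f \right)} = 2 f \left(-2 + D\right)$ ($U{\left(D,f \right)} = \left(-2 + D\right) 2 f = 2 f \left(-2 + D\right)$)
$N{\left(T \right)} = - 16 T \left(-63 + T\right)$ ($N{\left(T \right)} = - 8 \left(T - 63\right) \left(T + T\right) = - 8 \left(-63 + T\right) 2 T = - 8 \cdot 2 T \left(-63 + T\right) = - 16 T \left(-63 + T\right)$)
$u{\left(z \right)} = 24 + z + 2 z \left(-2 + z\right)$ ($u{\left(z \right)} = \left(z + 24\right) + 2 z \left(-2 + \left(0 + z\right)\right) = \left(24 + z\right) + 2 z \left(-2 + z\right) = 24 + z + 2 z \left(-2 + z\right)$)
$N{\left(-37 \right)} - u{\left(57 \right)} = 16 \left(-37\right) \left(63 - -37\right) - \left(24 + 57 + 2 \cdot 57 \left(-2 + 57\right)\right) = 16 \left(-37\right) \left(63 + 37\right) - \left(24 + 57 + 2 \cdot 57 \cdot 55\right) = 16 \left(-37\right) 100 - \left(24 + 57 + 6270\right) = -59200 - 6351 = -65551$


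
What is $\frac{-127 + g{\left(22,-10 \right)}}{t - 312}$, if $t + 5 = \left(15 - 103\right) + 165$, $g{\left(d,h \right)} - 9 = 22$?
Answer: $\frac{2}{5} \approx 0.4$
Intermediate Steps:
$g{\left(d,h \right)} = 31$ ($g{\left(d,h \right)} = 9 + 22 = 31$)
$t = 72$ ($t = -5 + \left(\left(15 - 103\right) + 165\right) = -5 + \left(-88 + 165\right) = -5 + 77 = 72$)
$\frac{-127 + g{\left(22,-10 \right)}}{t - 312} = \frac{-127 + 31}{72 - 312} = - \frac{96}{-240} = \left(-96\right) \left(- \frac{1}{240}\right) = \frac{2}{5}$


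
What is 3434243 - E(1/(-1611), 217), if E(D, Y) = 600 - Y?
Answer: 3433860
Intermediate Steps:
3434243 - E(1/(-1611), 217) = 3434243 - (600 - 1*217) = 3434243 - (600 - 217) = 3434243 - 1*383 = 3434243 - 383 = 3433860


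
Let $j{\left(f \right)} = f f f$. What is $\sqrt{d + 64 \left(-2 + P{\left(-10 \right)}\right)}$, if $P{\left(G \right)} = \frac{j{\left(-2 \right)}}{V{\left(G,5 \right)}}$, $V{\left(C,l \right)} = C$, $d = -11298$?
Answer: $\frac{i \sqrt{284370}}{5} \approx 106.65 i$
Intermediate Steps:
$j{\left(f \right)} = f^{3}$ ($j{\left(f \right)} = f^{2} f = f^{3}$)
$P{\left(G \right)} = - \frac{8}{G}$ ($P{\left(G \right)} = \frac{\left(-2\right)^{3}}{G} = - \frac{8}{G}$)
$\sqrt{d + 64 \left(-2 + P{\left(-10 \right)}\right)} = \sqrt{-11298 + 64 \left(-2 - \frac{8}{-10}\right)} = \sqrt{-11298 + 64 \left(-2 - - \frac{4}{5}\right)} = \sqrt{-11298 + 64 \left(-2 + \frac{4}{5}\right)} = \sqrt{-11298 + 64 \left(- \frac{6}{5}\right)} = \sqrt{-11298 - \frac{384}{5}} = \sqrt{- \frac{56874}{5}} = \frac{i \sqrt{284370}}{5}$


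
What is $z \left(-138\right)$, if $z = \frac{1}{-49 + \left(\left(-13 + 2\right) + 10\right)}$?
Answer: $\frac{69}{25} \approx 2.76$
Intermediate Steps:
$z = - \frac{1}{50}$ ($z = \frac{1}{-49 + \left(-11 + 10\right)} = \frac{1}{-49 - 1} = \frac{1}{-50} = - \frac{1}{50} \approx -0.02$)
$z \left(-138\right) = \left(- \frac{1}{50}\right) \left(-138\right) = \frac{69}{25}$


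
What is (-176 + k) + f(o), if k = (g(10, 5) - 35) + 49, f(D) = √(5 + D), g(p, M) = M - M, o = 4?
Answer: -159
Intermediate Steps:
g(p, M) = 0
k = 14 (k = (0 - 35) + 49 = -35 + 49 = 14)
(-176 + k) + f(o) = (-176 + 14) + √(5 + 4) = -162 + √9 = -162 + 3 = -159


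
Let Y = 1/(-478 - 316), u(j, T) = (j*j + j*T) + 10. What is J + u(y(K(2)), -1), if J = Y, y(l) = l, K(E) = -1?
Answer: 9527/794 ≈ 11.999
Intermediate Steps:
u(j, T) = 10 + j² + T*j (u(j, T) = (j² + T*j) + 10 = 10 + j² + T*j)
Y = -1/794 (Y = 1/(-794) = -1/794 ≈ -0.0012594)
J = -1/794 ≈ -0.0012594
J + u(y(K(2)), -1) = -1/794 + (10 + (-1)² - 1*(-1)) = -1/794 + (10 + 1 + 1) = -1/794 + 12 = 9527/794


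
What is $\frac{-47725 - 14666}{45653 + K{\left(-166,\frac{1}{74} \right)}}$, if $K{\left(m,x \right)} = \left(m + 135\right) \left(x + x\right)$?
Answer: $- \frac{2308467}{1689130} \approx -1.3667$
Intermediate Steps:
$K{\left(m,x \right)} = 2 x \left(135 + m\right)$ ($K{\left(m,x \right)} = \left(135 + m\right) 2 x = 2 x \left(135 + m\right)$)
$\frac{-47725 - 14666}{45653 + K{\left(-166,\frac{1}{74} \right)}} = \frac{-47725 - 14666}{45653 + \frac{2 \left(135 - 166\right)}{74}} = - \frac{62391}{45653 + 2 \cdot \frac{1}{74} \left(-31\right)} = - \frac{62391}{45653 - \frac{31}{37}} = - \frac{62391}{\frac{1689130}{37}} = \left(-62391\right) \frac{37}{1689130} = - \frac{2308467}{1689130}$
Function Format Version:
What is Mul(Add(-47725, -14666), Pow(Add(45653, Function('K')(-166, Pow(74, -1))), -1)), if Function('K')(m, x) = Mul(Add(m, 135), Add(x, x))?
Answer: Rational(-2308467, 1689130) ≈ -1.3667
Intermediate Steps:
Function('K')(m, x) = Mul(2, x, Add(135, m)) (Function('K')(m, x) = Mul(Add(135, m), Mul(2, x)) = Mul(2, x, Add(135, m)))
Mul(Add(-47725, -14666), Pow(Add(45653, Function('K')(-166, Pow(74, -1))), -1)) = Mul(Add(-47725, -14666), Pow(Add(45653, Mul(2, Pow(74, -1), Add(135, -166))), -1)) = Mul(-62391, Pow(Add(45653, Mul(2, Rational(1, 74), -31)), -1)) = Mul(-62391, Pow(Add(45653, Rational(-31, 37)), -1)) = Mul(-62391, Pow(Rational(1689130, 37), -1)) = Mul(-62391, Rational(37, 1689130)) = Rational(-2308467, 1689130)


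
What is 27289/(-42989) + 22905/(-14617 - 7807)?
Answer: -1596591581/963985336 ≈ -1.6562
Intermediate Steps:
27289/(-42989) + 22905/(-14617 - 7807) = 27289*(-1/42989) + 22905/(-22424) = -27289/42989 + 22905*(-1/22424) = -27289/42989 - 22905/22424 = -1596591581/963985336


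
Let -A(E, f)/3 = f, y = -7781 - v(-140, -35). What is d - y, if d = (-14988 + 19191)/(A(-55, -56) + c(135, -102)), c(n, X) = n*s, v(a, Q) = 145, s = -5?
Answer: 1338093/169 ≈ 7917.7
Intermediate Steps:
c(n, X) = -5*n (c(n, X) = n*(-5) = -5*n)
y = -7926 (y = -7781 - 1*145 = -7781 - 145 = -7926)
A(E, f) = -3*f
d = -1401/169 (d = (-14988 + 19191)/(-3*(-56) - 5*135) = 4203/(168 - 675) = 4203/(-507) = 4203*(-1/507) = -1401/169 ≈ -8.2899)
d - y = -1401/169 - 1*(-7926) = -1401/169 + 7926 = 1338093/169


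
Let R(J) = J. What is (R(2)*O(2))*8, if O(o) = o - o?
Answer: 0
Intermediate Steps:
O(o) = 0
(R(2)*O(2))*8 = (2*0)*8 = 0*8 = 0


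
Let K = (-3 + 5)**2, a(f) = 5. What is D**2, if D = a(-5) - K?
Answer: 1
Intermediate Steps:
K = 4 (K = 2**2 = 4)
D = 1 (D = 5 - 1*4 = 5 - 4 = 1)
D**2 = 1**2 = 1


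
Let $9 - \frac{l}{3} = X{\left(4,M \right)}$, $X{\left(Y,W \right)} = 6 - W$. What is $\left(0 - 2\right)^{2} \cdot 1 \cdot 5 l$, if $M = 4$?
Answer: $420$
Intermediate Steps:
$l = 21$ ($l = 27 - 3 \left(6 - 4\right) = 27 - 6 = 21$)
$\left(0 - 2\right)^{2} \cdot 1 \cdot 5 l = \left(0 - 2\right)^{2} \cdot 1 \cdot 5 \cdot 21 = \left(-2\right)^{2} \cdot 1 \cdot 5 \cdot 21 = 4 \cdot 1 \cdot 5 \cdot 21 = 4 \cdot 5 \cdot 21 = 20 \cdot 21 = 420$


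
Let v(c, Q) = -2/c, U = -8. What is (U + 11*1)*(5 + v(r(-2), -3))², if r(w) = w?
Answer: 108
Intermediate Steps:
(U + 11*1)*(5 + v(r(-2), -3))² = (-8 + 11*1)*(5 - 2/(-2))² = (-8 + 11)*(5 - 2*(-½))² = 3*(5 + 1)² = 3*6² = 3*36 = 108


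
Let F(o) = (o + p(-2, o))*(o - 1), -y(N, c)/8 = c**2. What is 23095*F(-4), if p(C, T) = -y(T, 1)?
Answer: -461900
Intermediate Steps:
y(N, c) = -8*c**2
p(C, T) = 8 (p(C, T) = -(-8)*1**2 = -(-8) = -1*(-8) = 8)
F(o) = (-1 + o)*(8 + o) (F(o) = (o + 8)*(o - 1) = (8 + o)*(-1 + o) = (-1 + o)*(8 + o))
23095*F(-4) = 23095*(-8 + (-4)**2 + 7*(-4)) = 23095*(-8 + 16 - 28) = 23095*(-20) = -461900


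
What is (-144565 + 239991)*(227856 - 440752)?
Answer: -20315813696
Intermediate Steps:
(-144565 + 239991)*(227856 - 440752) = 95426*(-212896) = -20315813696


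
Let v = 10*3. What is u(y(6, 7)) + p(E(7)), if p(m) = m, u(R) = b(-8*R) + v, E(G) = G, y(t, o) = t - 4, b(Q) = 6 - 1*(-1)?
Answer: 44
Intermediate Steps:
b(Q) = 7 (b(Q) = 6 + 1 = 7)
y(t, o) = -4 + t
v = 30
u(R) = 37 (u(R) = 7 + 30 = 37)
u(y(6, 7)) + p(E(7)) = 37 + 7 = 44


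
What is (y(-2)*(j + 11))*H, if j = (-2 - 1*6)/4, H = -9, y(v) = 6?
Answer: -486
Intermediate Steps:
j = -2 (j = (-2 - 6)*(¼) = -8*¼ = -2)
(y(-2)*(j + 11))*H = (6*(-2 + 11))*(-9) = (6*9)*(-9) = 54*(-9) = -486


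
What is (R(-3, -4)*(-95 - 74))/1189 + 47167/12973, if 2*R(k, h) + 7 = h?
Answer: 136279933/30849794 ≈ 4.4175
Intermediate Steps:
R(k, h) = -7/2 + h/2
(R(-3, -4)*(-95 - 74))/1189 + 47167/12973 = ((-7/2 + (1/2)*(-4))*(-95 - 74))/1189 + 47167/12973 = ((-7/2 - 2)*(-169))*(1/1189) + 47167*(1/12973) = -11/2*(-169)*(1/1189) + 47167/12973 = (1859/2)*(1/1189) + 47167/12973 = 1859/2378 + 47167/12973 = 136279933/30849794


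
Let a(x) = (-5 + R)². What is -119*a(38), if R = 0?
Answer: -2975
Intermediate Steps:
a(x) = 25 (a(x) = (-5 + 0)² = (-5)² = 25)
-119*a(38) = -119*25 = -2975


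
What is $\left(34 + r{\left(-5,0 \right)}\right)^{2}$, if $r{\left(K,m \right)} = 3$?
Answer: $1369$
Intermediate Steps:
$\left(34 + r{\left(-5,0 \right)}\right)^{2} = \left(34 + 3\right)^{2} = 37^{2} = 1369$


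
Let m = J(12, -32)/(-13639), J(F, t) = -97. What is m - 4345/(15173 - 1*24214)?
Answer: 60138432/123310199 ≈ 0.48770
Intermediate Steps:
m = 97/13639 (m = -97/(-13639) = -97*(-1/13639) = 97/13639 ≈ 0.0071120)
m - 4345/(15173 - 1*24214) = 97/13639 - 4345/(15173 - 1*24214) = 97/13639 - 4345/(15173 - 24214) = 97/13639 - 4345/(-9041) = 97/13639 - 4345*(-1/9041) = 97/13639 + 4345/9041 = 60138432/123310199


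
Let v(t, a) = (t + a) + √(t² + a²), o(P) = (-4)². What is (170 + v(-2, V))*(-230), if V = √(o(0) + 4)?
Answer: -38640 - 460*√5 - 460*√6 ≈ -40795.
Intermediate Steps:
o(P) = 16
V = 2*√5 (V = √(16 + 4) = √20 = 2*√5 ≈ 4.4721)
v(t, a) = a + t + √(a² + t²) (v(t, a) = (a + t) + √(a² + t²) = a + t + √(a² + t²))
(170 + v(-2, V))*(-230) = (170 + (2*√5 - 2 + √((2*√5)² + (-2)²)))*(-230) = (170 + (2*√5 - 2 + √(20 + 4)))*(-230) = (170 + (2*√5 - 2 + √24))*(-230) = (170 + (2*√5 - 2 + 2*√6))*(-230) = (170 + (-2 + 2*√5 + 2*√6))*(-230) = (168 + 2*√5 + 2*√6)*(-230) = -38640 - 460*√5 - 460*√6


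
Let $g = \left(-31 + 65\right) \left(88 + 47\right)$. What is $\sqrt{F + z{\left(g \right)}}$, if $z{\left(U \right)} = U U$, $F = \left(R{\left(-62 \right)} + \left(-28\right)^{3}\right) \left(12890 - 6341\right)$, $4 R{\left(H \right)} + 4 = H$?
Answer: $\frac{i \sqrt{491214426}}{2} \approx 11082.0 i$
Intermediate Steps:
$R{\left(H \right)} = -1 + \frac{H}{4}$
$g = 4590$ ($g = 34 \cdot 135 = 4590$)
$F = - \frac{287743413}{2}$ ($F = \left(\left(-1 + \frac{1}{4} \left(-62\right)\right) + \left(-28\right)^{3}\right) \left(12890 - 6341\right) = \left(\left(-1 - \frac{31}{2}\right) - 21952\right) 6549 = \left(- \frac{33}{2} - 21952\right) 6549 = \left(- \frac{43937}{2}\right) 6549 = - \frac{287743413}{2} \approx -1.4387 \cdot 10^{8}$)
$z{\left(U \right)} = U^{2}$
$\sqrt{F + z{\left(g \right)}} = \sqrt{- \frac{287743413}{2} + 4590^{2}} = \sqrt{- \frac{287743413}{2} + 21068100} = \sqrt{- \frac{245607213}{2}} = \frac{i \sqrt{491214426}}{2}$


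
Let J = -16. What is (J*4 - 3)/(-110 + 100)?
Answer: 67/10 ≈ 6.7000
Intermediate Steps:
(J*4 - 3)/(-110 + 100) = (-16*4 - 3)/(-110 + 100) = (-64 - 3)/(-10) = -⅒*(-67) = 67/10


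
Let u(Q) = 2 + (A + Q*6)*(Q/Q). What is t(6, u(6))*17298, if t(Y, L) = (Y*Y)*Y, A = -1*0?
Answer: 3736368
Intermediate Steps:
A = 0
u(Q) = 2 + 6*Q (u(Q) = 2 + (0 + Q*6)*(Q/Q) = 2 + (0 + 6*Q)*1 = 2 + (6*Q)*1 = 2 + 6*Q)
t(Y, L) = Y³ (t(Y, L) = Y²*Y = Y³)
t(6, u(6))*17298 = 6³*17298 = 216*17298 = 3736368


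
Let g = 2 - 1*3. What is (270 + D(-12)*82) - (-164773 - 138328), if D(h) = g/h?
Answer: 1820267/6 ≈ 3.0338e+5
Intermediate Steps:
g = -1 (g = 2 - 3 = -1)
D(h) = -1/h
(270 + D(-12)*82) - (-164773 - 138328) = (270 - 1/(-12)*82) - (-164773 - 138328) = (270 - 1*(-1/12)*82) - 1*(-303101) = (270 + (1/12)*82) + 303101 = (270 + 41/6) + 303101 = 1661/6 + 303101 = 1820267/6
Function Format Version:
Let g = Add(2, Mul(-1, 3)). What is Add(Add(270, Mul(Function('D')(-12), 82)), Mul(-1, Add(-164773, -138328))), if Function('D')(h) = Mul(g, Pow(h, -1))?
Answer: Rational(1820267, 6) ≈ 3.0338e+5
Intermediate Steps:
g = -1 (g = Add(2, -3) = -1)
Function('D')(h) = Mul(-1, Pow(h, -1))
Add(Add(270, Mul(Function('D')(-12), 82)), Mul(-1, Add(-164773, -138328))) = Add(Add(270, Mul(Mul(-1, Pow(-12, -1)), 82)), Mul(-1, Add(-164773, -138328))) = Add(Add(270, Mul(Mul(-1, Rational(-1, 12)), 82)), Mul(-1, -303101)) = Add(Add(270, Mul(Rational(1, 12), 82)), 303101) = Add(Add(270, Rational(41, 6)), 303101) = Add(Rational(1661, 6), 303101) = Rational(1820267, 6)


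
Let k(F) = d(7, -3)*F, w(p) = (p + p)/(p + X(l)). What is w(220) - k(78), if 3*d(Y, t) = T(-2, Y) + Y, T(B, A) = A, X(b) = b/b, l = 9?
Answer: -80004/221 ≈ -362.01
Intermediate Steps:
X(b) = 1
d(Y, t) = 2*Y/3 (d(Y, t) = (Y + Y)/3 = (2*Y)/3 = 2*Y/3)
w(p) = 2*p/(1 + p) (w(p) = (p + p)/(p + 1) = (2*p)/(1 + p) = 2*p/(1 + p))
k(F) = 14*F/3 (k(F) = ((⅔)*7)*F = 14*F/3)
w(220) - k(78) = 2*220/(1 + 220) - 14*78/3 = 2*220/221 - 1*364 = 2*220*(1/221) - 364 = 440/221 - 364 = -80004/221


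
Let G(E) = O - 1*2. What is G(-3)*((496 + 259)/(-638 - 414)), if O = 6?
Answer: -755/263 ≈ -2.8707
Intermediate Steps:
G(E) = 4 (G(E) = 6 - 1*2 = 6 - 2 = 4)
G(-3)*((496 + 259)/(-638 - 414)) = 4*((496 + 259)/(-638 - 414)) = 4*(755/(-1052)) = 4*(755*(-1/1052)) = 4*(-755/1052) = -755/263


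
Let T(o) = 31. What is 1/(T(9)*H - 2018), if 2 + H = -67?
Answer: -1/4157 ≈ -0.00024056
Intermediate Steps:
H = -69 (H = -2 - 67 = -69)
1/(T(9)*H - 2018) = 1/(31*(-69) - 2018) = 1/(-2139 - 2018) = 1/(-4157) = -1/4157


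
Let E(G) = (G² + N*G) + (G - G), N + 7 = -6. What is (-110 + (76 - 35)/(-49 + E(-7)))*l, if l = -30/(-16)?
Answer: -149535/728 ≈ -205.41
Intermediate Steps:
N = -13 (N = -7 - 6 = -13)
E(G) = G² - 13*G (E(G) = (G² - 13*G) + (G - G) = (G² - 13*G) + 0 = G² - 13*G)
l = 15/8 (l = -30*(-1/16) = 15/8 ≈ 1.8750)
(-110 + (76 - 35)/(-49 + E(-7)))*l = (-110 + (76 - 35)/(-49 - 7*(-13 - 7)))*(15/8) = (-110 + 41/(-49 - 7*(-20)))*(15/8) = (-110 + 41/(-49 + 140))*(15/8) = (-110 + 41/91)*(15/8) = -9969/91*15/8 = -149535/728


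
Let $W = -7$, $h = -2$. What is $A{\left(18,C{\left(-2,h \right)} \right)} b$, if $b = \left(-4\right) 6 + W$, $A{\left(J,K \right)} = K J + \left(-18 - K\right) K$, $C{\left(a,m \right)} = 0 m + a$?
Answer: $124$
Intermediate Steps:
$C{\left(a,m \right)} = a$ ($C{\left(a,m \right)} = 0 + a = a$)
$A{\left(J,K \right)} = J K + K \left(-18 - K\right)$
$b = -31$ ($b = \left(-4\right) 6 - 7 = -24 - 7 = -31$)
$A{\left(18,C{\left(-2,h \right)} \right)} b = - 2 \left(-18 + 18 - -2\right) \left(-31\right) = - 2 \left(-18 + 18 + 2\right) \left(-31\right) = \left(-2\right) 2 \left(-31\right) = \left(-4\right) \left(-31\right) = 124$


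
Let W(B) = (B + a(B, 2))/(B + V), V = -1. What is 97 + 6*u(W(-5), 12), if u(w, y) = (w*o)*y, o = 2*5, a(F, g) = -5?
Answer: 1297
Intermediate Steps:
o = 10
W(B) = (-5 + B)/(-1 + B) (W(B) = (B - 5)/(B - 1) = (-5 + B)/(-1 + B))
u(w, y) = 10*w*y (u(w, y) = (w*10)*y = (10*w)*y = 10*w*y)
97 + 6*u(W(-5), 12) = 97 + 6*(10*((-5 - 5)/(-1 - 5))*12) = 97 + 6*(10*(-10/(-6))*12) = 97 + 6*(10*(-1/6*(-10))*12) = 97 + 6*(10*(5/3)*12) = 97 + 6*200 = 97 + 1200 = 1297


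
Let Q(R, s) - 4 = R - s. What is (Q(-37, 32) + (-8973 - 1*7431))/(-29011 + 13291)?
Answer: 16469/15720 ≈ 1.0476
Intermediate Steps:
Q(R, s) = 4 + R - s (Q(R, s) = 4 + (R - s) = 4 + R - s)
(Q(-37, 32) + (-8973 - 1*7431))/(-29011 + 13291) = ((4 - 37 - 1*32) + (-8973 - 1*7431))/(-29011 + 13291) = ((4 - 37 - 32) + (-8973 - 7431))/(-15720) = (-65 - 16404)*(-1/15720) = -16469*(-1/15720) = 16469/15720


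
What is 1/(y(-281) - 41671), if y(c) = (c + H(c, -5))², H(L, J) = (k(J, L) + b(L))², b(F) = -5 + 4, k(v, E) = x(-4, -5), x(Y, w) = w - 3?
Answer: -1/1671 ≈ -0.00059844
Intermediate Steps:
x(Y, w) = -3 + w
k(v, E) = -8 (k(v, E) = -3 - 5 = -8)
b(F) = -1
H(L, J) = 81 (H(L, J) = (-8 - 1)² = (-9)² = 81)
y(c) = (81 + c)² (y(c) = (c + 81)² = (81 + c)²)
1/(y(-281) - 41671) = 1/((81 - 281)² - 41671) = 1/((-200)² - 41671) = 1/(40000 - 41671) = 1/(-1671) = -1/1671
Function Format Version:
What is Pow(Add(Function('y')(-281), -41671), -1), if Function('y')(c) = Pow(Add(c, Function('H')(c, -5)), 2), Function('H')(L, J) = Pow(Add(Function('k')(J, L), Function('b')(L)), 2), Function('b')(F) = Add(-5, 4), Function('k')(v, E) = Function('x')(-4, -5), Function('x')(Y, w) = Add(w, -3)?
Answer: Rational(-1, 1671) ≈ -0.00059844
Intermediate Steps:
Function('x')(Y, w) = Add(-3, w)
Function('k')(v, E) = -8 (Function('k')(v, E) = Add(-3, -5) = -8)
Function('b')(F) = -1
Function('H')(L, J) = 81 (Function('H')(L, J) = Pow(Add(-8, -1), 2) = Pow(-9, 2) = 81)
Function('y')(c) = Pow(Add(81, c), 2) (Function('y')(c) = Pow(Add(c, 81), 2) = Pow(Add(81, c), 2))
Pow(Add(Function('y')(-281), -41671), -1) = Pow(Add(Pow(Add(81, -281), 2), -41671), -1) = Pow(Add(Pow(-200, 2), -41671), -1) = Pow(Add(40000, -41671), -1) = Pow(-1671, -1) = Rational(-1, 1671)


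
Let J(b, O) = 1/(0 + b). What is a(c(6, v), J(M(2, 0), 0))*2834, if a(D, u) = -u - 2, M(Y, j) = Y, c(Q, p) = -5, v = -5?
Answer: -7085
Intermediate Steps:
J(b, O) = 1/b
a(D, u) = -2 - u
a(c(6, v), J(M(2, 0), 0))*2834 = (-2 - 1/2)*2834 = (-2 - 1*½)*2834 = (-2 - ½)*2834 = -5/2*2834 = -7085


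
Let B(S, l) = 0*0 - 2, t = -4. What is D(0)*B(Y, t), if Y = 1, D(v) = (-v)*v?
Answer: 0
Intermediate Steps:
D(v) = -v²
B(S, l) = -2 (B(S, l) = 0 - 2 = -2)
D(0)*B(Y, t) = -1*0²*(-2) = -1*0*(-2) = 0*(-2) = 0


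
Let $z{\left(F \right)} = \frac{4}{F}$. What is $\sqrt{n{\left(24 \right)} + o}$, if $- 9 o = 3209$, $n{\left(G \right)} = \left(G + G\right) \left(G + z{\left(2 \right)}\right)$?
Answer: $\frac{\sqrt{8023}}{3} \approx 29.857$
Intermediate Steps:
$n{\left(G \right)} = 2 G \left(2 + G\right)$ ($n{\left(G \right)} = \left(G + G\right) \left(G + \frac{4}{2}\right) = 2 G \left(G + 4 \cdot \frac{1}{2}\right) = 2 G \left(G + 2\right) = 2 G \left(2 + G\right)$)
$o = - \frac{3209}{9}$ ($o = \left(- \frac{1}{9}\right) 3209 = - \frac{3209}{9} \approx -356.56$)
$\sqrt{n{\left(24 \right)} + o} = \sqrt{2 \cdot 24 \left(2 + 24\right) - \frac{3209}{9}} = \sqrt{2 \cdot 24 \cdot 26 - \frac{3209}{9}} = \sqrt{1248 - \frac{3209}{9}} = \sqrt{\frac{8023}{9}} = \frac{\sqrt{8023}}{3}$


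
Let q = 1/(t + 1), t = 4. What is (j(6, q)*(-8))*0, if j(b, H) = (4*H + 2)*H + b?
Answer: 0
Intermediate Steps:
q = 1/5 (q = 1/(4 + 1) = 1/5 ≈ 0.20000)
j(b, H) = b + H*(2 + 4*H) (j(b, H) = (2 + 4*H)*H + b = H*(2 + 4*H) + b = b + H*(2 + 4*H))
(j(6, q)*(-8))*0 = ((6 + 2*(1/5) + 4*(1/5)**2)*(-8))*0 = ((6 + 2/5 + 4*(1/25))*(-8))*0 = ((6 + 2/5 + 4/25)*(-8))*0 = ((164/25)*(-8))*0 = -1312/25*0 = 0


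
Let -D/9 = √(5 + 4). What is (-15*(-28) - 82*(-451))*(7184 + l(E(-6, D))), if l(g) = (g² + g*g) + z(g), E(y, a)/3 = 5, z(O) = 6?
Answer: 285751280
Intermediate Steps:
D = -27 (D = -9*√(5 + 4) = -9*√9 = -9*3 = -27)
E(y, a) = 15 (E(y, a) = 3*5 = 15)
l(g) = 6 + 2*g² (l(g) = (g² + g*g) + 6 = (g² + g²) + 6 = 2*g² + 6 = 6 + 2*g²)
(-15*(-28) - 82*(-451))*(7184 + l(E(-6, D))) = (-15*(-28) - 82*(-451))*(7184 + (6 + 2*15²)) = (420 + 36982)*(7184 + (6 + 2*225)) = 37402*(7184 + (6 + 450)) = 37402*(7184 + 456) = 37402*7640 = 285751280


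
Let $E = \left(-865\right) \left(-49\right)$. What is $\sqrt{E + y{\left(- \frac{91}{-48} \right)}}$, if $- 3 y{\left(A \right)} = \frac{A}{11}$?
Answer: $\frac{\sqrt{738515239}}{132} \approx 205.88$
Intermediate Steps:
$y{\left(A \right)} = - \frac{A}{33}$ ($y{\left(A \right)} = - \frac{A \frac{1}{11}}{3} = - \frac{\frac{1}{11} A}{3} = - \frac{A}{33}$)
$E = 42385$
$\sqrt{E + y{\left(- \frac{91}{-48} \right)}} = \sqrt{42385 - \frac{\left(-91\right) \frac{1}{-48}}{33}} = \sqrt{42385 - \frac{\left(-91\right) \left(- \frac{1}{48}\right)}{33}} = \sqrt{42385 - \frac{91}{1584}} = \sqrt{\frac{67137749}{1584}} = \frac{\sqrt{738515239}}{132}$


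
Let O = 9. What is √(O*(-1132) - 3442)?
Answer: I*√13630 ≈ 116.75*I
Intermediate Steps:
√(O*(-1132) - 3442) = √(9*(-1132) - 3442) = √(-10188 - 3442) = √(-13630) = I*√13630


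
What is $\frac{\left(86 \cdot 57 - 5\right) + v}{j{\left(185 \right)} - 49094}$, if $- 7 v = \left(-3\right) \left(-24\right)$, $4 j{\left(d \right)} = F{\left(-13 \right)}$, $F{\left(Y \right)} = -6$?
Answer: $- \frac{68414}{687337} \approx -0.099535$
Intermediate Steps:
$j{\left(d \right)} = - \frac{3}{2}$ ($j{\left(d \right)} = \frac{1}{4} \left(-6\right) = - \frac{3}{2}$)
$v = - \frac{72}{7}$ ($v = - \frac{\left(-3\right) \left(-24\right)}{7} = \left(- \frac{1}{7}\right) 72 = - \frac{72}{7} \approx -10.286$)
$\frac{\left(86 \cdot 57 - 5\right) + v}{j{\left(185 \right)} - 49094} = \frac{\left(86 \cdot 57 - 5\right) - \frac{72}{7}}{- \frac{3}{2} - 49094} = \frac{\left(4902 - 5\right) - \frac{72}{7}}{- \frac{98191}{2}} = \left(4897 - \frac{72}{7}\right) \left(- \frac{2}{98191}\right) = \frac{34207}{7} \left(- \frac{2}{98191}\right) = - \frac{68414}{687337}$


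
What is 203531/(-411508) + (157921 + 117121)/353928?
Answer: 2571666473/9102762714 ≈ 0.28252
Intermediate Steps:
203531/(-411508) + (157921 + 117121)/353928 = 203531*(-1/411508) + 275042*(1/353928) = -203531/411508 + 137521/176964 = 2571666473/9102762714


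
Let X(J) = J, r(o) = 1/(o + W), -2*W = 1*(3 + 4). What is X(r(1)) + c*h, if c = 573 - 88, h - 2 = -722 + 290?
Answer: -1042752/5 ≈ -2.0855e+5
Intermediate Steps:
W = -7/2 (W = -(3 + 4)/2 = -7/2 ≈ -3.5000)
r(o) = 1/(-7/2 + o) (r(o) = 1/(o - 7/2) = 1/(-7/2 + o))
h = -430 (h = 2 + (-722 + 290) = 2 - 432 = -430)
c = 485
X(r(1)) + c*h = 2/(-7 + 2*1) + 485*(-430) = 2/(-7 + 2) - 208550 = 2/(-5) - 208550 = 2*(-⅕) - 208550 = -⅖ - 208550 = -1042752/5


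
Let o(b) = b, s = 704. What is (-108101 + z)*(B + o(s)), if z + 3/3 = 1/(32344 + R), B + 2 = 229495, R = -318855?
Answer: -7129756353478231/286511 ≈ -2.4885e+10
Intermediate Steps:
B = 229493 (B = -2 + 229495 = 229493)
z = -286512/286511 (z = -1 + 1/(32344 - 318855) = -1 + 1/(-286511) = -1 - 1/286511 = -286512/286511 ≈ -1.0000)
(-108101 + z)*(B + o(s)) = (-108101 - 286512/286511)*(229493 + 704) = -30972412123/286511*230197 = -7129756353478231/286511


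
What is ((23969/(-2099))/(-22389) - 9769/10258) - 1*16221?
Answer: -7820111347250155/482069693838 ≈ -16222.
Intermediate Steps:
((23969/(-2099))/(-22389) - 9769/10258) - 1*16221 = ((23969*(-1/2099))*(-1/22389) - 9769*1/10258) - 16221 = (-23969/2099*(-1/22389) - 9769/10258) - 16221 = (23969/46994511 - 9769/10258) - 16221 = -458843503957/482069693838 - 16221 = -7820111347250155/482069693838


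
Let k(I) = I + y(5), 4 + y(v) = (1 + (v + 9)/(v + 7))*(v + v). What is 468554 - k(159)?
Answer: 1405132/3 ≈ 4.6838e+5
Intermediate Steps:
y(v) = -4 + 2*v*(1 + (9 + v)/(7 + v)) (y(v) = -4 + (1 + (v + 9)/(v + 7))*(v + v) = -4 + (1 + (9 + v)/(7 + v))*(2*v) = -4 + 2*v*(1 + (9 + v)/(7 + v)))
k(I) = 53/3 + I (k(I) = I + 4*(-7 + 5² + 7*5)/(7 + 5) = I + 4*(-7 + 25 + 35)/12 = I + 4*(1/12)*53 = I + 53/3 = 53/3 + I)
468554 - k(159) = 468554 - (53/3 + 159) = 468554 - 1*530/3 = 468554 - 530/3 = 1405132/3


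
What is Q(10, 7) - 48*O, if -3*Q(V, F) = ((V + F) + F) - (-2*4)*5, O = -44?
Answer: 6272/3 ≈ 2090.7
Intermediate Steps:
Q(V, F) = -40/3 - 2*F/3 - V/3 (Q(V, F) = -(((V + F) + F) - (-2*4)*5)/3 = -(((F + V) + F) - (-8)*5)/3 = -((V + 2*F) - 1*(-40))/3 = -((V + 2*F) + 40)/3 = -(40 + V + 2*F)/3 = -40/3 - 2*F/3 - V/3)
Q(10, 7) - 48*O = (-40/3 - ⅔*7 - ⅓*10) - 48*(-44) = (-40/3 - 14/3 - 10/3) + 2112 = -64/3 + 2112 = 6272/3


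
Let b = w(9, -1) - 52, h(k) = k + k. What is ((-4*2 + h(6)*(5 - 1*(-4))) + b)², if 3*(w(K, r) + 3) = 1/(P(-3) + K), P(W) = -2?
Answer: 894916/441 ≈ 2029.3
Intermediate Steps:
h(k) = 2*k
w(K, r) = -3 + 1/(3*(-2 + K))
b = -1154/21 (b = (19 - 9*9)/(3*(-2 + 9)) - 52 = (⅓)*(19 - 81)/7 - 52 = (⅓)*(⅐)*(-62) - 52 = -62/21 - 52 = -1154/21 ≈ -54.952)
((-4*2 + h(6)*(5 - 1*(-4))) + b)² = ((-4*2 + (2*6)*(5 - 1*(-4))) - 1154/21)² = ((-8 + 12*(5 + 4)) - 1154/21)² = ((-8 + 12*9) - 1154/21)² = ((-8 + 108) - 1154/21)² = (100 - 1154/21)² = (946/21)² = 894916/441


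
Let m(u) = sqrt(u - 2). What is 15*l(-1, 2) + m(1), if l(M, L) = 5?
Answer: 75 + I ≈ 75.0 + 1.0*I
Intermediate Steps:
m(u) = sqrt(-2 + u)
15*l(-1, 2) + m(1) = 15*5 + sqrt(-2 + 1) = 75 + sqrt(-1) = 75 + I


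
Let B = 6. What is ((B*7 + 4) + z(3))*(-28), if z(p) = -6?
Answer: -1120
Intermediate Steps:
((B*7 + 4) + z(3))*(-28) = ((6*7 + 4) - 6)*(-28) = ((42 + 4) - 6)*(-28) = (46 - 6)*(-28) = 40*(-28) = -1120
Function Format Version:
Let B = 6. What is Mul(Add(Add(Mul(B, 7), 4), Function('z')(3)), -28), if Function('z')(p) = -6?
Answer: -1120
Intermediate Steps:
Mul(Add(Add(Mul(B, 7), 4), Function('z')(3)), -28) = Mul(Add(Add(Mul(6, 7), 4), -6), -28) = Mul(Add(Add(42, 4), -6), -28) = Mul(Add(46, -6), -28) = Mul(40, -28) = -1120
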